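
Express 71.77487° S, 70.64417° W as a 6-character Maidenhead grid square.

Offset from 180°W / 90°S: lon 109.3558°, lat 18.2251°.
Field: lon ⌊109.3558/20⌋ = 5 → F; lat ⌊18.2251/10⌋ = 1 → B.
Square: lon ⌊9.3558/2⌋ = 4; lat ⌊8.2251/1⌋ = 8.
Subsquare: lon ⌊1.3558/0.0833333⌋ = 16 → q; lat ⌊0.2251/0.0416667⌋ = 5 → f.

FB48qf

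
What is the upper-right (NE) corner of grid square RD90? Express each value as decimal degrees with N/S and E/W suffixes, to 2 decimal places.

59.00° S, 180.00° E

Field R=17, D=3: +17·20° lon, +3·10° lat → SW at lon 160°, lat -60°.
Square 9, 0: +9·2° lon, +0·1° lat → SW at lon 178°, lat -60°.
Cell spans 2° lon × 1° lat. NE corner is SW corner plus one full cell.
latitude 59.00° S, longitude 180.00° E.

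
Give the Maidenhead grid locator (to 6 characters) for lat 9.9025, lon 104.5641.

OJ29gv

Add 180° to longitude and 90° to latitude: 284.5641, 99.9025.
Field: lon ⌊284.5641/20⌋ = 14 → O; lat ⌊99.9025/10⌋ = 9 → J.
Square: lon ⌊4.5641/2⌋ = 2; lat ⌊9.9025/1⌋ = 9.
Subsquare: lon ⌊0.5641/0.0833333⌋ = 6 → g; lat ⌊0.9025/0.0416667⌋ = 21 → v.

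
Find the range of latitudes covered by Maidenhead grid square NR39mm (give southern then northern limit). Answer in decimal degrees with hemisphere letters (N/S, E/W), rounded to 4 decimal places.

89.5000° N, 89.5417° N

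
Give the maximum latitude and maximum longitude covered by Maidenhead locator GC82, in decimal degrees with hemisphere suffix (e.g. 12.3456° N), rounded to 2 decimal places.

67.00° S, 42.00° W

Field G=6, C=2: +6·20° lon, +2·10° lat → SW at lon -60°, lat -70°.
Square 8, 2: +8·2° lon, +2·1° lat → SW at lon -44°, lat -68°.
Cell spans 2° lon × 1° lat. NE corner is SW corner plus one full cell.
latitude 67.00° S, longitude 42.00° W.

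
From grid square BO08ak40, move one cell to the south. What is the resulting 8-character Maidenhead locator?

BO08aj49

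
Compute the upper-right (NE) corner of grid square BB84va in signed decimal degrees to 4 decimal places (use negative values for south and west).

Field B=1, B=1: +1·20° lon, +1·10° lat → SW at lon -160°, lat -80°.
Square 8, 4: +8·2° lon, +4·1° lat → SW at lon -144°, lat -76°.
Subsquare v=21, a=0: +21·0.0833333° lon, +0·0.0416667° lat → SW at lon -142.25°, lat -76°.
Cell spans 0.0833333° lon × 0.0416667° lat. NE corner is SW corner plus one full cell.
latitude -75.9583, longitude -142.1667.

-75.9583, -142.1667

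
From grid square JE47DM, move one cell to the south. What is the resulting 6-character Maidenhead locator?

Latitude subsquare m = 12; −1 → 11 = l.
The longitude characters are unchanged.

JE47dl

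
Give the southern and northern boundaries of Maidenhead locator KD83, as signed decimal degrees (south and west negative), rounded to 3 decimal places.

-57.000, -56.000

Field K=10, D=3: +10·20° lon, +3·10° lat → SW at lon 20°, lat -60°.
Square 8, 3: +8·2° lon, +3·1° lat → SW at lon 36°, lat -57°.
Cell spans 2° lon × 1° lat.
south -57.000, north -56.000.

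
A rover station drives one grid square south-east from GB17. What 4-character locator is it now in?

Longitude square 1; +1 → 2.
Latitude square 7; −1 → 6.

GB26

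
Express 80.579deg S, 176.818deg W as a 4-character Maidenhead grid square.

Shift to the Maidenhead origin (180°W, 90°S): lon 3.18, lat 9.42.
Field (20°×10°, letters A–R): lon ⌊3.18/20⌋ = 0 → A; lat ⌊9.42/10⌋ = 0 → A.
Square (2°×1°, digits 0–9): lon ⌊3.18/2⌋ = 1; lat ⌊9.42/1⌋ = 9.

AA19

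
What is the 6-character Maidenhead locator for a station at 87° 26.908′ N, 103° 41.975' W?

Offset from 180°W / 90°S: lon 76.3004°, lat 177.4485°.
Field: lon ⌊76.3004/20⌋ = 3 → D; lat ⌊177.4485/10⌋ = 17 → R.
Square: lon ⌊16.3004/2⌋ = 8; lat ⌊7.4485/1⌋ = 7.
Subsquare: lon ⌊0.3004/0.0833333⌋ = 3 → d; lat ⌊0.4485/0.0416667⌋ = 10 → k.

DR87dk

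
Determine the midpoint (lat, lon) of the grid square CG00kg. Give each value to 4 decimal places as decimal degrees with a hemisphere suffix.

29.7292° S, 139.1250° W

Field C=2, G=6: +2·20° lon, +6·10° lat → SW at lon -140°, lat -30°.
Square 0, 0: +0·2° lon, +0·1° lat → SW at lon -140°, lat -30°.
Subsquare k=10, g=6: +10·0.0833333° lon, +6·0.0416667° lat → SW at lon -139.167°, lat -29.75°.
Cell spans 0.0833333° lon × 0.0416667° lat. Centre is SW corner plus half of each.
latitude 29.7292° S, longitude 139.1250° W.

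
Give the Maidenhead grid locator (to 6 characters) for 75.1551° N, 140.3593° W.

BQ95td

Offset from 180°W / 90°S: lon 39.6407°, lat 165.1551°.
Field: lon ⌊39.6407/20⌋ = 1 → B; lat ⌊165.1551/10⌋ = 16 → Q.
Square: lon ⌊19.6407/2⌋ = 9; lat ⌊5.1551/1⌋ = 5.
Subsquare: lon ⌊1.6407/0.0833333⌋ = 19 → t; lat ⌊0.1551/0.0416667⌋ = 3 → d.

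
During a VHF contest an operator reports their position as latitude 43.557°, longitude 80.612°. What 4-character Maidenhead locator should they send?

NN03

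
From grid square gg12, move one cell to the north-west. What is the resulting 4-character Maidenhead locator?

GG03

Longitude square 1; −1 → 0.
Latitude square 2; +1 → 3.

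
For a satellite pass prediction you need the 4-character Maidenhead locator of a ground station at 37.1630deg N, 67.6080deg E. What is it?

Shift to the Maidenhead origin (180°W, 90°S): lon 247.61, lat 127.16.
Field: lon ⌊247.61/20⌋ = 12 → M; lat ⌊127.16/10⌋ = 12 → M.
Square: lon ⌊7.61/2⌋ = 3; lat ⌊7.16/1⌋ = 7.

MM37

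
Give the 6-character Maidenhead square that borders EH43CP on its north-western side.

EH43bq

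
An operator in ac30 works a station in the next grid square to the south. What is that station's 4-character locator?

AB39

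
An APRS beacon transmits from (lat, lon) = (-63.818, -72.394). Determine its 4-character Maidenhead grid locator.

Offset from 180°W / 90°S: lon 107.61°, lat 26.18°.
Field (20°×10°, letters A–R): lon ⌊107.61/20⌋ = 5 → F; lat ⌊26.18/10⌋ = 2 → C.
Square (2°×1°, digits 0–9): lon ⌊7.61/2⌋ = 3; lat ⌊6.18/1⌋ = 6.

FC36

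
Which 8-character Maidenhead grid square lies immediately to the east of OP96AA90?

Longitude extended square 9; +1 → 10, wraps to 0, carry into subsquare.
Longitude subsquare a = 0; +1 → 1 = b.
The latitude characters are unchanged.

OP96ba00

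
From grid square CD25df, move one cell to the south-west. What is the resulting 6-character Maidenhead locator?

CD25ce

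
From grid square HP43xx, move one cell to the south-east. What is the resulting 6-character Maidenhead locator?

Longitude subsquare x = 23; +1 → 24, wraps to 0 = a, carry into square.
Longitude square 4; +1 → 5.
Latitude subsquare x = 23; −1 → 22 = w.

HP53aw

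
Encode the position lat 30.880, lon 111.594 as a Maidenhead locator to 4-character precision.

Offset from 180°W / 90°S: lon 291.59°, lat 120.88°.
Field: lon ⌊291.59/20⌋ = 14 → O; lat ⌊120.88/10⌋ = 12 → M.
Square: lon ⌊11.59/2⌋ = 5; lat ⌊0.88/1⌋ = 0.

OM50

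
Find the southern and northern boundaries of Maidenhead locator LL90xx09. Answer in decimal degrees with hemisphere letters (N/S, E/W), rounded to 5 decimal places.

Field L=11, L=11: +11·20° lon, +11·10° lat → SW at lon 40°, lat 20°.
Square 9, 0: +9·2° lon, +0·1° lat → SW at lon 58°, lat 20°.
Subsquare x=23, x=23: +23·0.0833333° lon, +23·0.0416667° lat → SW at lon 59.9167°, lat 20.9583°.
Extended square 0, 9: +0·0.00833333° lon, +9·0.00416667° lat → SW at lon 59.9167°, lat 20.9958°.
Cell spans 0.00833333° lon × 0.00416667° lat.
south 20.99583° N, north 21.00000° N.

20.99583° N, 21.00000° N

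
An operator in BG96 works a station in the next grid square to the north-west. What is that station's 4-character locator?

BG87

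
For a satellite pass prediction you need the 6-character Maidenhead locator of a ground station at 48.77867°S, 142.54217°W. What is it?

BE81rf

Offset from 180°W / 90°S: lon 37.4578°, lat 41.2213°.
Field: lon ⌊37.4578/20⌋ = 1 → B; lat ⌊41.2213/10⌋ = 4 → E.
Square: lon ⌊17.4578/2⌋ = 8; lat ⌊1.2213/1⌋ = 1.
Subsquare: lon ⌊1.4578/0.0833333⌋ = 17 → r; lat ⌊0.2213/0.0416667⌋ = 5 → f.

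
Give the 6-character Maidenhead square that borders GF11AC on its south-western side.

Longitude subsquare a = 0; −1 → -1, wraps to 23 = x, carry into square.
Longitude square 1; −1 → 0.
Latitude subsquare c = 2; −1 → 1 = b.

GF01xb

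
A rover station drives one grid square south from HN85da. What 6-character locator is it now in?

Latitude subsquare a = 0; −1 → -1, wraps to 23 = x, carry into square.
Latitude square 5; −1 → 4.
The longitude characters are unchanged.

HN84dx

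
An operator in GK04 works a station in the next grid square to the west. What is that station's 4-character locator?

Longitude square 0; −1 → -1, wraps to 9, carry into field.
Longitude field G = 6; −1 → 5 = F.
The latitude characters are unchanged.

FK94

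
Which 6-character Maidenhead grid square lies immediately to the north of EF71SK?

Latitude subsquare k = 10; +1 → 11 = l.
The longitude characters are unchanged.

EF71sl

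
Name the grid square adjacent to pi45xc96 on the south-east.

Longitude extended square 9; +1 → 10, wraps to 0, carry into subsquare.
Longitude subsquare x = 23; +1 → 24, wraps to 0 = a, carry into square.
Longitude square 4; +1 → 5.
Latitude extended square 6; −1 → 5.

PI55ac05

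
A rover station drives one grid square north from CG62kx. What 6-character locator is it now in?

CG63ka

Latitude subsquare x = 23; +1 → 24, wraps to 0 = a, carry into square.
Latitude square 2; +1 → 3.
The longitude characters are unchanged.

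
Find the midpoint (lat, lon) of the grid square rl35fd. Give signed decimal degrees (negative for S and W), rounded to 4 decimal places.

Field R=17, L=11: +17·20° lon, +11·10° lat → SW at lon 160°, lat 20°.
Square 3, 5: +3·2° lon, +5·1° lat → SW at lon 166°, lat 25°.
Subsquare f=5, d=3: +5·0.0833333° lon, +3·0.0416667° lat → SW at lon 166.417°, lat 25.125°.
Cell spans 0.0833333° lon × 0.0416667° lat. Centre is SW corner plus half of each.
latitude 25.1458, longitude 166.4583.

25.1458, 166.4583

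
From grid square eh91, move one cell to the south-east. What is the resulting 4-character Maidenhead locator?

FH00

Longitude square 9; +1 → 10, wraps to 0, carry into field.
Longitude field E = 4; +1 → 5 = F.
Latitude square 1; −1 → 0.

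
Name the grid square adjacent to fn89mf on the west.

FN89lf

Longitude subsquare m = 12; −1 → 11 = l.
The latitude characters are unchanged.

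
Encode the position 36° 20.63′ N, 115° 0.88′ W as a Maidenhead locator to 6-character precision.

DM26li

Shift to the Maidenhead origin (180°W, 90°S): lon 64.9853, lat 126.3438.
Field: 64.9853/20 → 3 → D, 126.3438/10 → 12 → M; chars DM.
Square: 4.9853/2 → 2, 6.3438/1 → 6; chars 26.
Subsquare: 0.9853/0.0833333 → 11 → l, 0.3438/0.0416667 → 8 → i; chars li.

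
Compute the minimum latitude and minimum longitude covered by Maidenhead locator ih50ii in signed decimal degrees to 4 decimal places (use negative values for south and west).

Field I=8, H=7: +8·20° lon, +7·10° lat → SW at lon -20°, lat -20°.
Square 5, 0: +5·2° lon, +0·1° lat → SW at lon -10°, lat -20°.
Subsquare i=8, i=8: +8·0.0833333° lon, +8·0.0416667° lat → SW at lon -9.33333°, lat -19.6667°.
latitude -19.6667, longitude -9.3333.

-19.6667, -9.3333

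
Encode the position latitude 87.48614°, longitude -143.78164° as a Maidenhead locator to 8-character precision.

BR87cl66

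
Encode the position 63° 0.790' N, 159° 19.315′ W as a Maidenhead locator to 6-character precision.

BP03ia

Shift to the Maidenhead origin (180°W, 90°S): lon 20.6781, lat 153.0132.
Field: 20.6781/20 → 1 → B, 153.0132/10 → 15 → P; chars BP.
Square: 0.6781/2 → 0, 3.0132/1 → 3; chars 03.
Subsquare: 0.6781/0.0833333 → 8 → i, 0.0132/0.0416667 → 0 → a; chars ia.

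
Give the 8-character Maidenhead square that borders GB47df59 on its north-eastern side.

GB47dg60

Longitude extended square 5; +1 → 6.
Latitude extended square 9; +1 → 10, wraps to 0, carry into subsquare.
Latitude subsquare f = 5; +1 → 6 = g.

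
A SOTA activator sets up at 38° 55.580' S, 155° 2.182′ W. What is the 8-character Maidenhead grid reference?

BF21lb57

Shift to the Maidenhead origin (180°W, 90°S): lon 24.96363, lat 51.07367.
Field: 24.96363/20 → 1 → B, 51.07367/10 → 5 → F; chars BF.
Square: 4.96363/2 → 2, 1.07367/1 → 1; chars 21.
Subsquare: 0.96363/0.0833333 → 11 → l, 0.07367/0.0416667 → 1 → b; chars lb.
Extended square: 0.04697/0.00833333 → 5, 0.03200/0.00416667 → 7; chars 57.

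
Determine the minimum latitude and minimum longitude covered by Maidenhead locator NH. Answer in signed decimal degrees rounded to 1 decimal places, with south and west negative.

-20.0, 80.0

Field N=13, H=7: +13·20° lon, +7·10° lat → SW at lon 80°, lat -20°.
latitude -20.0, longitude 80.0.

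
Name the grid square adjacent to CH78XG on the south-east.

CH88af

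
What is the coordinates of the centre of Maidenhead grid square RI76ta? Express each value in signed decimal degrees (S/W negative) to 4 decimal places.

Field R=17, I=8: +17·20° lon, +8·10° lat → SW at lon 160°, lat -10°.
Square 7, 6: +7·2° lon, +6·1° lat → SW at lon 174°, lat -4°.
Subsquare t=19, a=0: +19·0.0833333° lon, +0·0.0416667° lat → SW at lon 175.583°, lat -4°.
Cell spans 0.0833333° lon × 0.0416667° lat. Centre is SW corner plus half of each.
latitude -3.9792, longitude 175.6250.

-3.9792, 175.6250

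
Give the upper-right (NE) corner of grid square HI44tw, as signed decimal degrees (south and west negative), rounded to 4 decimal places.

-5.0417, -30.3333

Field H=7, I=8: +7·20° lon, +8·10° lat → SW at lon -40°, lat -10°.
Square 4, 4: +4·2° lon, +4·1° lat → SW at lon -32°, lat -6°.
Subsquare t=19, w=22: +19·0.0833333° lon, +22·0.0416667° lat → SW at lon -30.4167°, lat -5.08333°.
Cell spans 0.0833333° lon × 0.0416667° lat. NE corner is SW corner plus one full cell.
latitude -5.0417, longitude -30.3333.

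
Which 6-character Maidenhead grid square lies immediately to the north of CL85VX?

CL86va

Latitude subsquare x = 23; +1 → 24, wraps to 0 = a, carry into square.
Latitude square 5; +1 → 6.
The longitude characters are unchanged.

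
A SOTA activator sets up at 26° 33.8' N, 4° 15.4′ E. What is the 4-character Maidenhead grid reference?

Add 180° to longitude and 90° to latitude: 184.26, 116.56.
Field: lon ⌊184.26/20⌋ = 9 → J; lat ⌊116.56/10⌋ = 11 → L.
Square: lon ⌊4.26/2⌋ = 2; lat ⌊6.56/1⌋ = 6.

JL26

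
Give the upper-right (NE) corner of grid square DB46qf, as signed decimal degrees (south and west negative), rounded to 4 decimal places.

-73.7500, -110.5833

Field D=3, B=1: +3·20° lon, +1·10° lat → SW at lon -120°, lat -80°.
Square 4, 6: +4·2° lon, +6·1° lat → SW at lon -112°, lat -74°.
Subsquare q=16, f=5: +16·0.0833333° lon, +5·0.0416667° lat → SW at lon -110.667°, lat -73.7917°.
Cell spans 0.0833333° lon × 0.0416667° lat. NE corner is SW corner plus one full cell.
latitude -73.7500, longitude -110.5833.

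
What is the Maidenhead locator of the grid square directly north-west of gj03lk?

GJ03kl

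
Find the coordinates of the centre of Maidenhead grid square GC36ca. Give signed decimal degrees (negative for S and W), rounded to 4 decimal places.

Field G=6, C=2: +6·20° lon, +2·10° lat → SW at lon -60°, lat -70°.
Square 3, 6: +3·2° lon, +6·1° lat → SW at lon -54°, lat -64°.
Subsquare c=2, a=0: +2·0.0833333° lon, +0·0.0416667° lat → SW at lon -53.8333°, lat -64°.
Cell spans 0.0833333° lon × 0.0416667° lat. Centre is SW corner plus half of each.
latitude -63.9792, longitude -53.7917.

-63.9792, -53.7917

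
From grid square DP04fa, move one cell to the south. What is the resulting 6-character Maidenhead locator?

DP03fx

Latitude subsquare a = 0; −1 → -1, wraps to 23 = x, carry into square.
Latitude square 4; −1 → 3.
The longitude characters are unchanged.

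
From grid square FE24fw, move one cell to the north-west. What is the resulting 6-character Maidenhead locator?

FE24ex

Longitude subsquare f = 5; −1 → 4 = e.
Latitude subsquare w = 22; +1 → 23 = x.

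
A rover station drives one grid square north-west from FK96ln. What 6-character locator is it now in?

FK96ko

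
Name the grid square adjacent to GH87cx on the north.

GH88ca

Latitude subsquare x = 23; +1 → 24, wraps to 0 = a, carry into square.
Latitude square 7; +1 → 8.
The longitude characters are unchanged.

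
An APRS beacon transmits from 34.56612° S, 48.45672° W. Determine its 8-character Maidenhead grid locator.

Add 180° to longitude and 90° to latitude: 131.54328, 55.43388.
Field: lon ⌊131.54328/20⌋ = 6 → G; lat ⌊55.43388/10⌋ = 5 → F.
Square: lon ⌊11.54328/2⌋ = 5; lat ⌊5.43388/1⌋ = 5.
Subsquare: lon ⌊1.54328/0.0833333⌋ = 18 → s; lat ⌊0.43388/0.0416667⌋ = 10 → k.
Extended square: lon ⌊0.04328/0.00833333⌋ = 5; lat ⌊0.01721/0.00416667⌋ = 4.

GF55sk54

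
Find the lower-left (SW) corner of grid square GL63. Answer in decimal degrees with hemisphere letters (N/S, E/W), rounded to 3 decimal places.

23.000° N, 48.000° W

Field G=6, L=11: +6·20° lon, +11·10° lat → SW at lon -60°, lat 20°.
Square 6, 3: +6·2° lon, +3·1° lat → SW at lon -48°, lat 23°.
latitude 23.000° N, longitude 48.000° W.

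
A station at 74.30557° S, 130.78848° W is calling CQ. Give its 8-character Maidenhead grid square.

CB45oq56

Add 180° to longitude and 90° to latitude: 49.21152, 15.69443.
Field (20°×10°, letters A–R): lon ⌊49.21152/20⌋ = 2 → C; lat ⌊15.69443/10⌋ = 1 → B.
Square (2°×1°, digits 0–9): lon ⌊9.21152/2⌋ = 4; lat ⌊5.69443/1⌋ = 5.
Subsquare (5′×2.5′, letters a–x): lon ⌊1.21152/0.0833333⌋ = 14 → o; lat ⌊0.69443/0.0416667⌋ = 16 → q.
Extended square (30″×15″, digits 0–9): lon ⌊0.04485/0.00833333⌋ = 5; lat ⌊0.02776/0.00416667⌋ = 6.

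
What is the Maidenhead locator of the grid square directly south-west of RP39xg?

RP39wf

Longitude subsquare x = 23; −1 → 22 = w.
Latitude subsquare g = 6; −1 → 5 = f.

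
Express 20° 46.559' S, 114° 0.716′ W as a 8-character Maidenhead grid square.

Offset from 180°W / 90°S: lon 65.98807°, lat 69.22402°.
Field: 65.98807/20 → 3 → D, 69.22402/10 → 6 → G; chars DG.
Square: 5.98807/2 → 2, 9.22402/1 → 9; chars 29.
Subsquare: 1.98807/0.0833333 → 23 → x, 0.22402/0.0416667 → 5 → f; chars xf.
Extended square: 0.07140/0.00833333 → 8, 0.01568/0.00416667 → 3; chars 83.

DG29xf83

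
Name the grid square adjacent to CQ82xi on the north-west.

Longitude subsquare x = 23; −1 → 22 = w.
Latitude subsquare i = 8; +1 → 9 = j.

CQ82wj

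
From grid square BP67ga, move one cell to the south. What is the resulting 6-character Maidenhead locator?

Latitude subsquare a = 0; −1 → -1, wraps to 23 = x, carry into square.
Latitude square 7; −1 → 6.
The longitude characters are unchanged.

BP66gx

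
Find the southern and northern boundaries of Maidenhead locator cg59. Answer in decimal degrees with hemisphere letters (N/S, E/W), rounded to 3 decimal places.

Field C=2, G=6: +2·20° lon, +6·10° lat → SW at lon -140°, lat -30°.
Square 5, 9: +5·2° lon, +9·1° lat → SW at lon -130°, lat -21°.
Cell spans 2° lon × 1° lat.
south 21.000° S, north 20.000° S.

21.000° S, 20.000° S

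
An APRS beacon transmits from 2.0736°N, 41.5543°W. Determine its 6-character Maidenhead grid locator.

GJ92fb

Shift to the Maidenhead origin (180°W, 90°S): lon 138.4457, lat 92.0736.
Field: lon ⌊138.4457/20⌋ = 6 → G; lat ⌊92.0736/10⌋ = 9 → J.
Square: lon ⌊18.4457/2⌋ = 9; lat ⌊2.0736/1⌋ = 2.
Subsquare: lon ⌊0.4457/0.0833333⌋ = 5 → f; lat ⌊0.0736/0.0416667⌋ = 1 → b.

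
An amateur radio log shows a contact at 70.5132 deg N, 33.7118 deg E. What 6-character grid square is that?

KQ60um

Shift to the Maidenhead origin (180°W, 90°S): lon 213.7118, lat 160.5132.
Field (20°×10°, letters A–R): 213.7118/20 → 10 → K, 160.5132/10 → 16 → Q; chars KQ.
Square (2°×1°, digits 0–9): 13.7118/2 → 6, 0.5132/1 → 0; chars 60.
Subsquare (5′×2.5′, letters a–x): 1.7118/0.0833333 → 20 → u, 0.5132/0.0416667 → 12 → m; chars um.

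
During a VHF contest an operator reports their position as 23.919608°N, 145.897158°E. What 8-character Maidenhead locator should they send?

QL23ww70

Shift to the Maidenhead origin (180°W, 90°S): lon 325.89716, lat 113.91961.
Field: 325.89716/20 → 16 → Q, 113.91961/10 → 11 → L; chars QL.
Square: 5.89716/2 → 2, 3.91961/1 → 3; chars 23.
Subsquare: 1.89716/0.0833333 → 22 → w, 0.91961/0.0416667 → 22 → w; chars ww.
Extended square: 0.06382/0.00833333 → 7, 0.00294/0.00416667 → 0; chars 70.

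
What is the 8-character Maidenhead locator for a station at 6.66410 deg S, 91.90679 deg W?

Shift to the Maidenhead origin (180°W, 90°S): lon 88.09321, lat 83.33590.
Field: lon ⌊88.09321/20⌋ = 4 → E; lat ⌊83.33590/10⌋ = 8 → I.
Square: lon ⌊8.09321/2⌋ = 4; lat ⌊3.33590/1⌋ = 3.
Subsquare: lon ⌊0.09321/0.0833333⌋ = 1 → b; lat ⌊0.33590/0.0416667⌋ = 8 → i.
Extended square: lon ⌊0.00988/0.00833333⌋ = 1; lat ⌊0.00257/0.00416667⌋ = 0.

EI43bi10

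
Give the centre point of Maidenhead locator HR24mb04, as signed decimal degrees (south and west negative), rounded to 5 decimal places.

84.06042, -34.99583

Field H=7, R=17: +7·20° lon, +17·10° lat → SW at lon -40°, lat 80°.
Square 2, 4: +2·2° lon, +4·1° lat → SW at lon -36°, lat 84°.
Subsquare m=12, b=1: +12·0.0833333° lon, +1·0.0416667° lat → SW at lon -35°, lat 84.0417°.
Extended square 0, 4: +0·0.00833333° lon, +4·0.00416667° lat → SW at lon -35°, lat 84.0583°.
Cell spans 0.00833333° lon × 0.00416667° lat. Centre is SW corner plus half of each.
latitude 84.06042, longitude -34.99583.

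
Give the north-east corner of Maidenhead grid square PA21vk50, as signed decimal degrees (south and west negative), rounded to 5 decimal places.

-88.57917, 125.80000

Field P=15, A=0: +15·20° lon, +0·10° lat → SW at lon 120°, lat -90°.
Square 2, 1: +2·2° lon, +1·1° lat → SW at lon 124°, lat -89°.
Subsquare v=21, k=10: +21·0.0833333° lon, +10·0.0416667° lat → SW at lon 125.75°, lat -88.5833°.
Extended square 5, 0: +5·0.00833333° lon, +0·0.00416667° lat → SW at lon 125.792°, lat -88.5833°.
Cell spans 0.00833333° lon × 0.00416667° lat. NE corner is SW corner plus one full cell.
latitude -88.57917, longitude 125.80000.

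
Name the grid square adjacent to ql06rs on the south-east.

QL06sr

Longitude subsquare r = 17; +1 → 18 = s.
Latitude subsquare s = 18; −1 → 17 = r.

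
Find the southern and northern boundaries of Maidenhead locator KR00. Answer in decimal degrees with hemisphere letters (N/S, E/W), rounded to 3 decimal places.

Field K=10, R=17: +10·20° lon, +17·10° lat → SW at lon 20°, lat 80°.
Square 0, 0: +0·2° lon, +0·1° lat → SW at lon 20°, lat 80°.
Cell spans 2° lon × 1° lat.
south 80.000° N, north 81.000° N.

80.000° N, 81.000° N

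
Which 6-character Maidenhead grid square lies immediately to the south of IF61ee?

IF61ed

Latitude subsquare e = 4; −1 → 3 = d.
The longitude characters are unchanged.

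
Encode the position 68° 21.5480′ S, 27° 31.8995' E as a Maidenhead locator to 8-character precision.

Shift to the Maidenhead origin (180°W, 90°S): lon 207.53166, lat 21.64087.
Field: 207.53166/20 → 10 → K, 21.64087/10 → 2 → C; chars KC.
Square: 7.53166/2 → 3, 1.64087/1 → 1; chars 31.
Subsquare: 1.53166/0.0833333 → 18 → s, 0.64087/0.0416667 → 15 → p; chars sp.
Extended square: 0.03166/0.00833333 → 3, 0.01587/0.00416667 → 3; chars 33.

KC31sp33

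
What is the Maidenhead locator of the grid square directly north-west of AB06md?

Longitude subsquare m = 12; −1 → 11 = l.
Latitude subsquare d = 3; +1 → 4 = e.

AB06le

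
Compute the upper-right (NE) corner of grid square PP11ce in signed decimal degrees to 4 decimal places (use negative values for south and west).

61.2083, 122.2500

Field P=15, P=15: +15·20° lon, +15·10° lat → SW at lon 120°, lat 60°.
Square 1, 1: +1·2° lon, +1·1° lat → SW at lon 122°, lat 61°.
Subsquare c=2, e=4: +2·0.0833333° lon, +4·0.0416667° lat → SW at lon 122.167°, lat 61.1667°.
Cell spans 0.0833333° lon × 0.0416667° lat. NE corner is SW corner plus one full cell.
latitude 61.2083, longitude 122.2500.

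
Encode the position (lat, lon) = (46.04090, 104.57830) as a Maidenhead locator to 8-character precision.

Add 180° to longitude and 90° to latitude: 284.57830, 136.04090.
Field (20°×10°, letters A–R): 284.57830/20 → 14 → O, 136.04090/10 → 13 → N; chars ON.
Square (2°×1°, digits 0–9): 4.57830/2 → 2, 6.04090/1 → 6; chars 26.
Subsquare (5′×2.5′, letters a–x): 0.57830/0.0833333 → 6 → g, 0.04090/0.0416667 → 0 → a; chars ga.
Extended square (30″×15″, digits 0–9): 0.07830/0.00833333 → 9, 0.04090/0.00416667 → 9; chars 99.

ON26ga99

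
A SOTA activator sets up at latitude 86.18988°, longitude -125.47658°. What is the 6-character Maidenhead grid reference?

CR76ge

Offset from 180°W / 90°S: lon 54.5234°, lat 176.1899°.
Field (20°×10°, letters A–R): lon ⌊54.5234/20⌋ = 2 → C; lat ⌊176.1899/10⌋ = 17 → R.
Square (2°×1°, digits 0–9): lon ⌊14.5234/2⌋ = 7; lat ⌊6.1899/1⌋ = 6.
Subsquare (5′×2.5′, letters a–x): lon ⌊0.5234/0.0833333⌋ = 6 → g; lat ⌊0.1899/0.0416667⌋ = 4 → e.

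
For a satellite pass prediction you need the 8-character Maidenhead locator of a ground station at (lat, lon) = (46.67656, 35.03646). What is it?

KN76mq42

Add 180° to longitude and 90° to latitude: 215.03646, 136.67656.
Field: lon ⌊215.03646/20⌋ = 10 → K; lat ⌊136.67656/10⌋ = 13 → N.
Square: lon ⌊15.03646/2⌋ = 7; lat ⌊6.67656/1⌋ = 6.
Subsquare: lon ⌊1.03646/0.0833333⌋ = 12 → m; lat ⌊0.67656/0.0416667⌋ = 16 → q.
Extended square: lon ⌊0.03646/0.00833333⌋ = 4; lat ⌊0.00989/0.00416667⌋ = 2.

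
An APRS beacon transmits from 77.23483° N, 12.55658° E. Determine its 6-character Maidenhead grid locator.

Add 180° to longitude and 90° to latitude: 192.5566, 167.2348.
Field: lon ⌊192.5566/20⌋ = 9 → J; lat ⌊167.2348/10⌋ = 16 → Q.
Square: lon ⌊12.5566/2⌋ = 6; lat ⌊7.2348/1⌋ = 7.
Subsquare: lon ⌊0.5566/0.0833333⌋ = 6 → g; lat ⌊0.2348/0.0416667⌋ = 5 → f.

JQ67gf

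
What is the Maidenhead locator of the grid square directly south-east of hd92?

Longitude square 9; +1 → 10, wraps to 0, carry into field.
Longitude field H = 7; +1 → 8 = I.
Latitude square 2; −1 → 1.

ID01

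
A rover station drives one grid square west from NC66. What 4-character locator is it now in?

Longitude square 6; −1 → 5.
The latitude characters are unchanged.

NC56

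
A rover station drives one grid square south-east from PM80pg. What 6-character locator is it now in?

PM80qf

Longitude subsquare p = 15; +1 → 16 = q.
Latitude subsquare g = 6; −1 → 5 = f.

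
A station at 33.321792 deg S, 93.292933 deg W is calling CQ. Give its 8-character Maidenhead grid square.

EF36iq42

Add 180° to longitude and 90° to latitude: 86.70707, 56.67821.
Field: 86.70707/20 → 4 → E, 56.67821/10 → 5 → F; chars EF.
Square: 6.70707/2 → 3, 6.67821/1 → 6; chars 36.
Subsquare: 0.70707/0.0833333 → 8 → i, 0.67821/0.0416667 → 16 → q; chars iq.
Extended square: 0.04040/0.00833333 → 4, 0.01154/0.00416667 → 2; chars 42.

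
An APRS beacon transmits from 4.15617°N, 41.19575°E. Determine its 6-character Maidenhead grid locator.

Offset from 180°W / 90°S: lon 221.1958°, lat 94.1562°.
Field: 221.1958/20 → 11 → L, 94.1562/10 → 9 → J; chars LJ.
Square: 1.1958/2 → 0, 4.1562/1 → 4; chars 04.
Subsquare: 1.1958/0.0833333 → 14 → o, 0.1562/0.0416667 → 3 → d; chars od.

LJ04od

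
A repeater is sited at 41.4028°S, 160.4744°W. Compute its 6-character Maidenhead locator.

Add 180° to longitude and 90° to latitude: 19.5256, 48.5972.
Field: 19.5256/20 → 0 → A, 48.5972/10 → 4 → E; chars AE.
Square: 19.5256/2 → 9, 8.5972/1 → 8; chars 98.
Subsquare: 1.5256/0.0833333 → 18 → s, 0.5972/0.0416667 → 14 → o; chars so.

AE98so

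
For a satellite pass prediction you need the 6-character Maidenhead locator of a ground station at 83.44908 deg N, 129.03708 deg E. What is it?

PR43mk

Shift to the Maidenhead origin (180°W, 90°S): lon 309.0371, lat 173.4491.
Field: lon ⌊309.0371/20⌋ = 15 → P; lat ⌊173.4491/10⌋ = 17 → R.
Square: lon ⌊9.0371/2⌋ = 4; lat ⌊3.4491/1⌋ = 3.
Subsquare: lon ⌊1.0371/0.0833333⌋ = 12 → m; lat ⌊0.4491/0.0416667⌋ = 10 → k.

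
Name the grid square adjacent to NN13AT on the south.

NN13as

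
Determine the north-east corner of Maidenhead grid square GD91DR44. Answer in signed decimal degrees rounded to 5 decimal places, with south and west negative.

Field G=6, D=3: +6·20° lon, +3·10° lat → SW at lon -60°, lat -60°.
Square 9, 1: +9·2° lon, +1·1° lat → SW at lon -42°, lat -59°.
Subsquare d=3, r=17: +3·0.0833333° lon, +17·0.0416667° lat → SW at lon -41.75°, lat -58.2917°.
Extended square 4, 4: +4·0.00833333° lon, +4·0.00416667° lat → SW at lon -41.7167°, lat -58.275°.
Cell spans 0.00833333° lon × 0.00416667° lat. NE corner is SW corner plus one full cell.
latitude -58.27083, longitude -41.70833.

-58.27083, -41.70833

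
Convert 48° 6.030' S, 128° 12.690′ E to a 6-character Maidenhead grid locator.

Shift to the Maidenhead origin (180°W, 90°S): lon 308.2115, lat 41.8995.
Field: 308.2115/20 → 15 → P, 41.8995/10 → 4 → E; chars PE.
Square: 8.2115/2 → 4, 1.8995/1 → 1; chars 41.
Subsquare: 0.2115/0.0833333 → 2 → c, 0.8995/0.0416667 → 21 → v; chars cv.

PE41cv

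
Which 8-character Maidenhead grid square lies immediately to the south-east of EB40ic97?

EB40jc06

Longitude extended square 9; +1 → 10, wraps to 0, carry into subsquare.
Longitude subsquare i = 8; +1 → 9 = j.
Latitude extended square 7; −1 → 6.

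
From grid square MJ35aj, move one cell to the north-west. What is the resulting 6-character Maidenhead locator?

MJ25xk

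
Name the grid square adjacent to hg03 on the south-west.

GG92

Longitude square 0; −1 → -1, wraps to 9, carry into field.
Longitude field H = 7; −1 → 6 = G.
Latitude square 3; −1 → 2.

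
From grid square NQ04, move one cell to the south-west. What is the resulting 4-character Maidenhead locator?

MQ93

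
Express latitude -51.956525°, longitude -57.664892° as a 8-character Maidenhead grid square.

GD18eb00

Shift to the Maidenhead origin (180°W, 90°S): lon 122.33511, lat 38.04348.
Field: 122.33511/20 → 6 → G, 38.04348/10 → 3 → D; chars GD.
Square: 2.33511/2 → 1, 8.04348/1 → 8; chars 18.
Subsquare: 0.33511/0.0833333 → 4 → e, 0.04348/0.0416667 → 1 → b; chars eb.
Extended square: 0.00177/0.00833333 → 0, 0.00181/0.00416667 → 0; chars 00.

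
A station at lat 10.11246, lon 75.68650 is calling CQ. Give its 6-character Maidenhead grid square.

MK70uc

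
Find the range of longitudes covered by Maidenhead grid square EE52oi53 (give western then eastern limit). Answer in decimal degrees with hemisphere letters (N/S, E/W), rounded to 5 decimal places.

88.79167° W, 88.78333° W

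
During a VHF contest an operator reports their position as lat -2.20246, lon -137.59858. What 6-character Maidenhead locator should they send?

Offset from 180°W / 90°S: lon 42.4014°, lat 87.7975°.
Field: 42.4014/20 → 2 → C, 87.7975/10 → 8 → I; chars CI.
Square: 2.4014/2 → 1, 7.7975/1 → 7; chars 17.
Subsquare: 0.4014/0.0833333 → 4 → e, 0.7975/0.0416667 → 19 → t; chars et.

CI17et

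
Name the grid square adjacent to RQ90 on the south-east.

AP09

Longitude square 9; +1 → 10, wraps to 0, carry into field.
Longitude field R = 17; +1 → 18, wraps to 0 = A, wrapping around the antimeridian.
Latitude square 0; −1 → -1, wraps to 9, carry into field.
Latitude field Q = 16; −1 → 15 = P.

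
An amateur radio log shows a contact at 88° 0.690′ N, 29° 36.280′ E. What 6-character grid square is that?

KR48ta

Offset from 180°W / 90°S: lon 209.6047°, lat 178.0115°.
Field (20°×10°, letters A–R): 209.6047/20 → 10 → K, 178.0115/10 → 17 → R; chars KR.
Square (2°×1°, digits 0–9): 9.6047/2 → 4, 8.0115/1 → 8; chars 48.
Subsquare (5′×2.5′, letters a–x): 1.6047/0.0833333 → 19 → t, 0.0115/0.0416667 → 0 → a; chars ta.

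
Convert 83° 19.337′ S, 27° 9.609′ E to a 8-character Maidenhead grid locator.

KA36nq92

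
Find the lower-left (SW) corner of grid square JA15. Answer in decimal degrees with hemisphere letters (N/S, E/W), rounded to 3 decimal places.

Field J=9, A=0: +9·20° lon, +0·10° lat → SW at lon 0°, lat -90°.
Square 1, 5: +1·2° lon, +5·1° lat → SW at lon 2°, lat -85°.
latitude 85.000° S, longitude 2.000° E.

85.000° S, 2.000° E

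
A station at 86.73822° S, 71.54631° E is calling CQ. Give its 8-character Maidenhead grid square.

Shift to the Maidenhead origin (180°W, 90°S): lon 251.54631, lat 3.26178.
Field: 251.54631/20 → 12 → M, 3.26178/10 → 0 → A; chars MA.
Square: 11.54631/2 → 5, 3.26178/1 → 3; chars 53.
Subsquare: 1.54631/0.0833333 → 18 → s, 0.26178/0.0416667 → 6 → g; chars sg.
Extended square: 0.04631/0.00833333 → 5, 0.01178/0.00416667 → 2; chars 52.

MA53sg52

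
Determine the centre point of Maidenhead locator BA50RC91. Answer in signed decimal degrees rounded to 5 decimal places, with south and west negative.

-89.91042, -148.50417

Field B=1, A=0: +1·20° lon, +0·10° lat → SW at lon -160°, lat -90°.
Square 5, 0: +5·2° lon, +0·1° lat → SW at lon -150°, lat -90°.
Subsquare r=17, c=2: +17·0.0833333° lon, +2·0.0416667° lat → SW at lon -148.583°, lat -89.9167°.
Extended square 9, 1: +9·0.00833333° lon, +1·0.00416667° lat → SW at lon -148.508°, lat -89.9125°.
Cell spans 0.00833333° lon × 0.00416667° lat. Centre is SW corner plus half of each.
latitude -89.91042, longitude -148.50417.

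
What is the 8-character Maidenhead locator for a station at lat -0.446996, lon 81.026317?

NI09mn32

Offset from 180°W / 90°S: lon 261.02632°, lat 89.55300°.
Field (20°×10°, letters A–R): 261.02632/20 → 13 → N, 89.55300/10 → 8 → I; chars NI.
Square (2°×1°, digits 0–9): 1.02632/2 → 0, 9.55300/1 → 9; chars 09.
Subsquare (5′×2.5′, letters a–x): 1.02632/0.0833333 → 12 → m, 0.55300/0.0416667 → 13 → n; chars mn.
Extended square (30″×15″, digits 0–9): 0.02632/0.00833333 → 3, 0.01134/0.00416667 → 2; chars 32.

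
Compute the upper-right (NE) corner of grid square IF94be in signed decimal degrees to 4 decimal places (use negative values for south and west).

-35.7917, -1.8333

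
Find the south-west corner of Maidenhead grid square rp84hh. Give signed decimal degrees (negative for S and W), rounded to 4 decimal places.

Field R=17, P=15: +17·20° lon, +15·10° lat → SW at lon 160°, lat 60°.
Square 8, 4: +8·2° lon, +4·1° lat → SW at lon 176°, lat 64°.
Subsquare h=7, h=7: +7·0.0833333° lon, +7·0.0416667° lat → SW at lon 176.583°, lat 64.2917°.
latitude 64.2917, longitude 176.5833.

64.2917, 176.5833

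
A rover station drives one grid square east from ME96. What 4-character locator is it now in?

NE06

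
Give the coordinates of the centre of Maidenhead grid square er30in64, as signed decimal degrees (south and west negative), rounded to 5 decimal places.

Field E=4, R=17: +4·20° lon, +17·10° lat → SW at lon -100°, lat 80°.
Square 3, 0: +3·2° lon, +0·1° lat → SW at lon -94°, lat 80°.
Subsquare i=8, n=13: +8·0.0833333° lon, +13·0.0416667° lat → SW at lon -93.3333°, lat 80.5417°.
Extended square 6, 4: +6·0.00833333° lon, +4·0.00416667° lat → SW at lon -93.2833°, lat 80.5583°.
Cell spans 0.00833333° lon × 0.00416667° lat. Centre is SW corner plus half of each.
latitude 80.56042, longitude -93.27917.

80.56042, -93.27917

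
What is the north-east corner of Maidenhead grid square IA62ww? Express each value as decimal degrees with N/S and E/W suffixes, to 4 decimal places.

Field I=8, A=0: +8·20° lon, +0·10° lat → SW at lon -20°, lat -90°.
Square 6, 2: +6·2° lon, +2·1° lat → SW at lon -8°, lat -88°.
Subsquare w=22, w=22: +22·0.0833333° lon, +22·0.0416667° lat → SW at lon -6.16667°, lat -87.0833°.
Cell spans 0.0833333° lon × 0.0416667° lat. NE corner is SW corner plus one full cell.
latitude 87.0417° S, longitude 6.0833° W.

87.0417° S, 6.0833° W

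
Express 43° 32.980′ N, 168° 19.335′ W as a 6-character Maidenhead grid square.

AN53un

Shift to the Maidenhead origin (180°W, 90°S): lon 11.6778, lat 133.5497.
Field: 11.6778/20 → 0 → A, 133.5497/10 → 13 → N; chars AN.
Square: 11.6778/2 → 5, 3.5497/1 → 3; chars 53.
Subsquare: 1.6778/0.0833333 → 20 → u, 0.5497/0.0416667 → 13 → n; chars un.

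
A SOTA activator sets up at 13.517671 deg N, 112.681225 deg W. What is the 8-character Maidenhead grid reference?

Offset from 180°W / 90°S: lon 67.31878°, lat 103.51767°.
Field: 67.31878/20 → 3 → D, 103.51767/10 → 10 → K; chars DK.
Square: 7.31878/2 → 3, 3.51767/1 → 3; chars 33.
Subsquare: 1.31878/0.0833333 → 15 → p, 0.51767/0.0416667 → 12 → m; chars pm.
Extended square: 0.06878/0.00833333 → 8, 0.01767/0.00416667 → 4; chars 84.

DK33pm84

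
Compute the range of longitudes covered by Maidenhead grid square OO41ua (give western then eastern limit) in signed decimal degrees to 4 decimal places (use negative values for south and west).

109.6667, 109.7500

Field O=14, O=14: +14·20° lon, +14·10° lat → SW at lon 100°, lat 50°.
Square 4, 1: +4·2° lon, +1·1° lat → SW at lon 108°, lat 51°.
Subsquare u=20, a=0: +20·0.0833333° lon, +0·0.0416667° lat → SW at lon 109.667°, lat 51°.
Cell spans 0.0833333° lon × 0.0416667° lat.
west 109.6667, east 109.7500.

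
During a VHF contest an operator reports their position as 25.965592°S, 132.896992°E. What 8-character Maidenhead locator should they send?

PG64ka78

Add 180° to longitude and 90° to latitude: 312.89699, 64.03441.
Field: lon ⌊312.89699/20⌋ = 15 → P; lat ⌊64.03441/10⌋ = 6 → G.
Square: lon ⌊12.89699/2⌋ = 6; lat ⌊4.03441/1⌋ = 4.
Subsquare: lon ⌊0.89699/0.0833333⌋ = 10 → k; lat ⌊0.03441/0.0416667⌋ = 0 → a.
Extended square: lon ⌊0.06366/0.00833333⌋ = 7; lat ⌊0.03441/0.00416667⌋ = 8.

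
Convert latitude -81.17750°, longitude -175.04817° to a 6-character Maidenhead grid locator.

Add 180° to longitude and 90° to latitude: 4.9518, 8.8225.
Field: lon ⌊4.9518/20⌋ = 0 → A; lat ⌊8.8225/10⌋ = 0 → A.
Square: lon ⌊4.9518/2⌋ = 2; lat ⌊8.8225/1⌋ = 8.
Subsquare: lon ⌊0.9518/0.0833333⌋ = 11 → l; lat ⌊0.8225/0.0416667⌋ = 19 → t.

AA28lt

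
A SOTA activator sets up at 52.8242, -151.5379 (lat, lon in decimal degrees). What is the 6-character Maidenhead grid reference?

BO42ft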